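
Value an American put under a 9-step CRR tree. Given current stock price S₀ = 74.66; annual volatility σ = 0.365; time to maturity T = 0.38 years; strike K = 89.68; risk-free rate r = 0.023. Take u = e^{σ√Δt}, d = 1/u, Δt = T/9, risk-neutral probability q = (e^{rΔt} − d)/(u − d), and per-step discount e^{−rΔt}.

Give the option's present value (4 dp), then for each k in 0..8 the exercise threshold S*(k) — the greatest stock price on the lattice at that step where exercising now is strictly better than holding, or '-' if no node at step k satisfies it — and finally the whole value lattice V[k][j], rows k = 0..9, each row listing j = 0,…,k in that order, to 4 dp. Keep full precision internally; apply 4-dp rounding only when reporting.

price = 16.7884
boundary = - - - 59.6172 64.2604 59.6172 64.2604 69.2653 74.6600
tree:
16.7884
20.9763 12.4233
25.4720 16.2962 8.3803
30.0628 20.7008 11.7025 4.9077
34.3706 25.4196 15.7858 7.4369 2.2611
38.3671 30.0628 20.4697 10.8977 3.8169 0.6315
42.0748 34.3706 25.4196 15.3116 6.2834 1.2339 0.0000
45.5146 38.3671 30.0628 20.4147 9.9823 2.4109 0.0000 0.0000
48.7058 42.0748 34.3706 25.4196 15.0200 4.7109 0.0000 0.0000 0.0000
51.6665 45.5146 38.3671 30.0628 20.4147 9.2051 0.0000 0.0000 0.0000 0.0000

Δt=0.04222, u=1.07788, d=0.92774, q=0.48773, disc=e^(-rΔt)=0.99903
k=9 terminal: V=max(K-S,0) → 51.6665 45.5146 38.3671 30.0628 20.4147 9.2051 0.0000 0.0000 0.0000 0.0000
k=8: j=0 S=40.9742 intr=48.7058 cont=48.6188 V=48.7058[EX]; j=1 S=47.6052 intr=42.0748 cont=41.9877 V=42.0748[EX]; j=2 S=55.3094 intr=34.3706 cont=34.2835 V=34.3706[EX]; j=3 S=64.2604 intr=25.4196 cont=25.3325 V=25.4196[EX]; j=4 S=74.6600 intr=15.0200 cont=14.9330 V=15.0200[EX]; j=5 S=86.7426 intr=2.9374 cont=4.7109 V=4.7109[hold]; j=6 S=100.7806 intr=0.0000 cont=0.0000 V=0.0000[hold]; j=7 S=117.0904 intr=0.0000 cont=0.0000 V=0.0000[hold]; j=8 S=136.0398 intr=0.0000 cont=0.0000 V=0.0000[hold]  S*(8)=74.6600
k=7: j=0 S=44.1654 intr=45.5146 cont=45.4275 V=45.5146[EX]; j=1 S=51.3129 intr=38.3671 cont=38.2800 V=38.3671[EX]; j=2 S=59.6172 intr=30.0628 cont=29.9758 V=30.0628[EX]; j=3 S=69.2653 intr=20.4147 cont=20.3276 V=20.4147[EX]; j=4 S=80.4749 intr=9.2051 cont=9.9823 V=9.9823[hold]; j=5 S=93.4985 intr=0.0000 cont=2.4109 V=2.4109[hold]; j=6 S=108.6299 intr=0.0000 cont=0.0000 V=0.0000[hold]; j=7 S=126.2100 intr=0.0000 cont=0.0000 V=0.0000[hold]  S*(7)=69.2653
k=6: j=0 S=47.6052 intr=42.0748 cont=41.9877 V=42.0748[EX]; j=1 S=55.3094 intr=34.3706 cont=34.2835 V=34.3706[EX]; j=2 S=64.2604 intr=25.4196 cont=25.3325 V=25.4196[EX]; j=3 S=74.6600 intr=15.0200 cont=15.3116 V=15.3116[hold]; j=4 S=86.7426 intr=2.9374 cont=6.2834 V=6.2834[hold]; j=5 S=100.7806 intr=0.0000 cont=1.2339 V=1.2339[hold]; j=6 S=117.0904 intr=0.0000 cont=0.0000 V=0.0000[hold]  S*(6)=64.2604
k=5: j=0 S=51.3129 intr=38.3671 cont=38.2800 V=38.3671[EX]; j=1 S=59.6172 intr=30.0628 cont=29.9758 V=30.0628[EX]; j=2 S=69.2653 intr=20.4147 cont=20.4697 V=20.4697[hold]; j=3 S=80.4749 intr=9.2051 cont=10.8977 V=10.8977[hold]; j=4 S=93.4985 intr=0.0000 cont=3.8169 V=3.8169[hold]; j=5 S=108.6299 intr=0.0000 cont=0.6315 V=0.6315[hold]  S*(5)=59.6172
k=4: j=0 S=55.3094 intr=34.3706 cont=34.2835 V=34.3706[EX]; j=1 S=64.2604 intr=25.4196 cont=25.3594 V=25.4196[EX]; j=2 S=74.6600 intr=15.0200 cont=15.7858 V=15.7858[hold]; j=3 S=86.7426 intr=2.9374 cont=7.4369 V=7.4369[hold]; j=4 S=100.7806 intr=0.0000 cont=2.2611 V=2.2611[hold]  S*(4)=64.2604
k=3: j=0 S=59.6172 intr=30.0628 cont=29.9758 V=30.0628[EX]; j=1 S=69.2653 intr=20.4147 cont=20.7008 V=20.7008[hold]; j=2 S=80.4749 intr=9.2051 cont=11.7025 V=11.7025[hold]; j=3 S=93.4985 intr=0.0000 cont=4.9077 V=4.9077[hold]  S*(3)=59.6172
k=2: j=0 S=64.2604 intr=25.4196 cont=25.4720 V=25.4720[hold]; j=1 S=74.6600 intr=15.0200 cont=16.2962 V=16.2962[hold]; j=2 S=86.7426 intr=2.9374 cont=8.3803 V=8.3803[hold]  S*(2)=-
k=1: j=0 S=69.2653 intr=20.4147 cont=20.9763 V=20.9763[hold]; j=1 S=80.4749 intr=9.2051 cont=12.4233 V=12.4233[hold]  S*(1)=-
k=0: j=0 S=74.6600 intr=15.0200 cont=16.7884 V=16.7884[hold]  S*(0)=-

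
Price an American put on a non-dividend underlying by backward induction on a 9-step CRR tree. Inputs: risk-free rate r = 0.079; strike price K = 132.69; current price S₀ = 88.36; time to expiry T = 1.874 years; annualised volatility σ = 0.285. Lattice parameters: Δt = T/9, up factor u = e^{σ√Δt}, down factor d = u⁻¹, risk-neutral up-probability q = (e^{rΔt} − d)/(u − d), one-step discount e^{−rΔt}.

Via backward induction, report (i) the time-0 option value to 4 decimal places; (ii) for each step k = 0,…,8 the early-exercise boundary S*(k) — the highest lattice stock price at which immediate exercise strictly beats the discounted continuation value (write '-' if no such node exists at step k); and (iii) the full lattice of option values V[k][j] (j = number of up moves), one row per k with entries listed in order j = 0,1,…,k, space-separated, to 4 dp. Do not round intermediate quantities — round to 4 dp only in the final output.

params: Δt=0.20822 u=1.13888 d=0.87805 q=0.53112 e^(-rΔt)=0.98368
t_9 payoffs: 105.2782 97.1353 86.5734 72.8741 55.1053 32.0582 2.1646 0.0000 0.0000 0.0000
t_8: node(8,0) S=31.2189 payoff=101.4711 vs cont=99.3063 → 101.4711 [stop]  node(8,1) S=40.4927 payoff=92.1973 vs cont=90.0324 → 92.1973 [stop]  node(8,2) S=52.5215 payoff=80.1685 vs cont=78.0037 → 80.1685 [stop]  node(8,3) S=68.1234 payoff=64.5666 vs cont=62.4018 → 64.5666 [stop]  node(8,4) S=88.3600 payoff=44.3300 vs cont=42.1652 → 44.3300 [stop]  node(8,5) S=114.6081 payoff=18.0819 vs cont=15.9171 → 18.0819 [stop]  node(8,6) S=148.6533 payoff=0.0000 vs cont=0.9984 → 0.9984 [wait]  node(8,7) S=192.8120 payoff=0.0000 vs cont=0.0000 → 0.0000 [wait]  node(8,8) S=250.0885 payoff=0.0000 vs cont=0.0000 → 0.0000 [wait]  ⇒ S*(8)=114.6081
t_7: node(7,0) S=35.5547 payoff=97.1353 vs cont=94.9704 → 97.1353 [stop]  node(7,1) S=46.1166 payoff=86.5734 vs cont=84.4086 → 86.5734 [stop]  node(7,2) S=59.8159 payoff=72.8741 vs cont=70.7093 → 72.8741 [stop]  node(7,3) S=77.5847 payoff=55.1053 vs cont=52.9405 → 55.1053 [stop]  node(7,4) S=100.6318 payoff=32.0582 vs cont=29.8933 → 32.0582 [stop]  node(7,5) S=130.5254 payoff=2.1646 vs cont=8.8615 → 8.8615 [wait]  node(7,6) S=169.2990 payoff=0.0000 vs cont=0.4605 → 0.4605 [wait]  node(7,7) S=219.5907 payoff=0.0000 vs cont=0.0000 → 0.0000 [wait]  ⇒ S*(7)=100.6318
t_6: node(6,0) S=40.4927 payoff=92.1973 vs cont=90.0324 → 92.1973 [stop]  node(6,1) S=52.5215 payoff=80.1685 vs cont=78.0037 → 80.1685 [stop]  node(6,2) S=68.1234 payoff=64.5666 vs cont=62.4018 → 64.5666 [stop]  node(6,3) S=88.3600 payoff=44.3300 vs cont=42.1652 → 44.3300 [stop]  node(6,4) S=114.6081 payoff=18.0819 vs cont=19.4159 → 19.4159 [wait]  node(6,5) S=148.6533 payoff=0.0000 vs cont=4.3278 → 4.3278 [wait]  node(6,6) S=192.8120 payoff=0.0000 vs cont=0.2124 → 0.2124 [wait]  ⇒ S*(6)=88.3600
t_5: node(5,0) S=46.1166 payoff=86.5734 vs cont=84.4086 → 86.5734 [stop]  node(5,1) S=59.8159 payoff=72.8741 vs cont=70.7093 → 72.8741 [stop]  node(5,2) S=77.5847 payoff=55.1053 vs cont=52.9405 → 55.1053 [stop]  node(5,3) S=100.6318 payoff=32.0582 vs cont=30.5903 → 32.0582 [stop]  node(5,4) S=130.5254 payoff=2.1646 vs cont=11.2163 → 11.2163 [wait]  node(5,5) S=169.2990 payoff=0.0000 vs cont=2.1071 → 2.1071 [wait]  ⇒ S*(5)=100.6318
t_4: node(4,0) S=52.5215 payoff=80.1685 vs cont=78.0037 → 80.1685 [stop]  node(4,1) S=68.1234 payoff=64.5666 vs cont=62.4018 → 64.5666 [stop]  node(4,2) S=88.3600 payoff=44.3300 vs cont=42.1652 → 44.3300 [stop]  node(4,3) S=114.6081 payoff=18.0819 vs cont=20.6462 → 20.6462 [wait]  node(4,4) S=148.6533 payoff=0.0000 vs cont=6.2741 → 6.2741 [wait]  ⇒ S*(4)=88.3600
t_3: node(3,0) S=59.8159 payoff=72.8741 vs cont=70.7093 → 72.8741 [stop]  node(3,1) S=77.5847 payoff=55.1053 vs cont=52.9405 → 55.1053 [stop]  node(3,2) S=100.6318 payoff=32.0582 vs cont=31.2330 → 32.0582 [stop]  node(3,3) S=130.5254 payoff=2.1646 vs cont=12.8006 → 12.8006 [wait]  ⇒ S*(3)=100.6318
t_2: node(2,0) S=68.1234 payoff=64.5666 vs cont=62.4018 → 64.5666 [stop]  node(2,1) S=88.3600 payoff=44.3300 vs cont=42.1652 → 44.3300 [stop]  node(2,2) S=114.6081 payoff=18.0819 vs cont=21.4739 → 21.4739 [wait]  ⇒ S*(2)=88.3600
t_1: node(1,0) S=77.5847 payoff=55.1053 vs cont=52.9405 → 55.1053 [stop]  node(1,1) S=100.6318 payoff=32.0582 vs cont=31.6655 → 32.0582 [stop]  ⇒ S*(1)=100.6318
t_0: node(0,0) S=88.3600 payoff=44.3300 vs cont=42.1652 → 44.3300 [stop]  ⇒ S*(0)=88.3600

price = 44.3300
boundary = 88.3600 100.6318 88.3600 100.6318 88.3600 100.6318 88.3600 100.6318 114.6081
tree:
44.3300
55.1053 32.0582
64.5666 44.3300 21.4739
72.8741 55.1053 32.0582 12.8006
80.1685 64.5666 44.3300 20.6462 6.2741
86.5734 72.8741 55.1053 32.0582 11.2163 2.1071
92.1973 80.1685 64.5666 44.3300 19.4159 4.3278 0.2124
97.1353 86.5734 72.8741 55.1053 32.0582 8.8615 0.4605 0.0000
101.4711 92.1973 80.1685 64.5666 44.3300 18.0819 0.9984 0.0000 0.0000
105.2782 97.1353 86.5734 72.8741 55.1053 32.0582 2.1646 0.0000 0.0000 0.0000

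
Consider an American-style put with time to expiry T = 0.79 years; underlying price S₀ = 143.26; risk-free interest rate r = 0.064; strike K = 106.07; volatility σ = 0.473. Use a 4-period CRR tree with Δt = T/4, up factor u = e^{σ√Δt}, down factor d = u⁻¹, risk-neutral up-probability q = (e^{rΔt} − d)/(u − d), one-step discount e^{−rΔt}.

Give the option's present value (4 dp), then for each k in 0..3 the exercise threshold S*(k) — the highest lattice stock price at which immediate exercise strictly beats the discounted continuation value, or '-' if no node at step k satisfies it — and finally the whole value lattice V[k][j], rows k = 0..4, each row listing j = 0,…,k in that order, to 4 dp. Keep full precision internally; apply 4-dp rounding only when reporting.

price = 6.4168
boundary = - - - 76.2520
tree:
6.4168
10.9383 1.6437
18.2935 3.1869 0.0000
29.8180 6.1790 0.0000 0.0000
44.2740 11.9802 0.0000 0.0000 0.0000

Δt=0.19750  u=1.23393  d=0.81042  q=0.47768  discount=0.98744
step 4 (expiry): payoffs max(K−S,0) = 44.2740 11.9802 0.0000 0.0000 0.0000
step 3: (k=3,j=0): S=76.2520, (K−S)⁺=29.8180, hold=28.4857 ⇒ V=29.8180 exercise | (k=3,j=1): S=116.1004, (K−S)⁺=0.0000, hold=6.1790 ⇒ V=6.1790 continue | (k=3,j=2): S=176.7731, (K−S)⁺=0.0000, hold=0.0000 ⇒ V=0.0000 continue | (k=3,j=3): S=269.1526, (K−S)⁺=0.0000, hold=0.0000 ⇒ V=0.0000 continue  boundary S*=76.2520
step 2: (k=2,j=0): S=94.0898, (K−S)⁺=11.9802, hold=18.2935 ⇒ V=18.2935 continue | (k=2,j=1): S=143.2600, (K−S)⁺=0.0000, hold=3.1869 ⇒ V=3.1869 continue | (k=2,j=2): S=218.1260, (K−S)⁺=0.0000, hold=0.0000 ⇒ V=0.0000 continue  boundary S*=-
step 1: (k=1,j=0): S=116.1004, (K−S)⁺=0.0000, hold=10.9383 ⇒ V=10.9383 continue | (k=1,j=1): S=176.7731, (K−S)⁺=0.0000, hold=1.6437 ⇒ V=1.6437 continue  boundary S*=-
step 0: (k=0,j=0): S=143.2600, (K−S)⁺=0.0000, hold=6.4168 ⇒ V=6.4168 continue  boundary S*=-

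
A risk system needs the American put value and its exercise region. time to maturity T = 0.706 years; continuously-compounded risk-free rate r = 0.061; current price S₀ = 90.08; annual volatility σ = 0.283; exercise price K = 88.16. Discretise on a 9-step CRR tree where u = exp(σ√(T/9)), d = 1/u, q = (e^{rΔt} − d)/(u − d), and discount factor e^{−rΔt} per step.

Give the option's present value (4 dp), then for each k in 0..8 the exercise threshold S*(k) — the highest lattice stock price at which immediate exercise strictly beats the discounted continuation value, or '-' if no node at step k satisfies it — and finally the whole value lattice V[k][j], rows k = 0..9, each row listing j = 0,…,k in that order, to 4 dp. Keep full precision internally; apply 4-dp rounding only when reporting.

price = 6.2559
boundary = - - - - 65.6048 71.0164 65.6048 71.0164 76.8744
tree:
6.2559
9.0364 3.6476
12.6797 5.6268 1.7835
17.2202 8.4438 2.9778 0.6548
22.5552 12.2649 4.8580 1.2023 0.1358
27.5545 17.1436 7.7007 2.1770 0.2787 0.0000
32.1728 22.5552 11.7681 3.8718 0.5719 0.0000 0.0000
36.4392 27.5545 17.1436 6.7226 1.1738 0.0000 0.0000 0.0000
40.3804 32.1728 22.5552 11.2856 2.4091 0.0000 0.0000 0.0000 0.0000
44.0213 36.4392 27.5545 17.1436 4.9443 0.0000 0.0000 0.0000 0.0000 0.0000

Δt=0.07844  u=1.08249  d=0.92380  q=0.51042  discount=0.99523
step 9 (expiry): payoffs max(K−S,0) = 44.0213 36.4392 27.5545 17.1436 4.9443 0.0000 0.0000 0.0000 0.0000 0.0000
step 8: (k=8,j=0): S=47.7796, (K−S)⁺=40.3804, hold=39.9596 ⇒ V=40.3804 exercise | (k=8,j=1): S=55.9872, (K−S)⁺=32.1728, hold=31.7519 ⇒ V=32.1728 exercise | (k=8,j=2): S=65.6048, (K−S)⁺=22.5552, hold=22.1344 ⇒ V=22.5552 exercise | (k=8,j=3): S=76.8744, (K−S)⁺=11.2856, hold=10.8647 ⇒ V=11.2856 exercise | (k=8,j=4): S=90.0800, (K−S)⁺=0.0000, hold=2.4091 ⇒ V=2.4091 continue | (k=8,j=5): S=105.5540, (K−S)⁺=0.0000, hold=0.0000 ⇒ V=0.0000 continue | (k=8,j=6): S=123.6862, (K−S)⁺=0.0000, hold=0.0000 ⇒ V=0.0000 continue | (k=8,j=7): S=144.9332, (K−S)⁺=0.0000, hold=0.0000 ⇒ V=0.0000 continue | (k=8,j=8): S=169.8300, (K−S)⁺=0.0000, hold=0.0000 ⇒ V=0.0000 continue  boundary S*=76.8744
step 7: (k=7,j=0): S=51.7208, (K−S)⁺=36.4392, hold=36.0183 ⇒ V=36.4392 exercise | (k=7,j=1): S=60.6055, (K−S)⁺=27.5545, hold=27.1336 ⇒ V=27.5545 exercise | (k=7,j=2): S=71.0164, (K−S)⁺=17.1436, hold=16.7228 ⇒ V=17.1436 exercise | (k=7,j=3): S=83.2157, (K−S)⁺=4.9443, hold=6.7226 ⇒ V=6.7226 continue | (k=7,j=4): S=97.5106, (K−S)⁺=0.0000, hold=1.1738 ⇒ V=1.1738 continue | (k=7,j=5): S=114.2610, (K−S)⁺=0.0000, hold=0.0000 ⇒ V=0.0000 continue | (k=7,j=6): S=133.8889, (K−S)⁺=0.0000, hold=0.0000 ⇒ V=0.0000 continue | (k=7,j=7): S=156.8885, (K−S)⁺=0.0000, hold=0.0000 ⇒ V=0.0000 continue  boundary S*=71.0164
step 6: (k=6,j=0): S=55.9872, (K−S)⁺=32.1728, hold=31.7519 ⇒ V=32.1728 exercise | (k=6,j=1): S=65.6048, (K−S)⁺=22.5552, hold=22.1344 ⇒ V=22.5552 exercise | (k=6,j=2): S=76.8744, (K−S)⁺=11.2856, hold=11.7681 ⇒ V=11.7681 continue | (k=6,j=3): S=90.0800, (K−S)⁺=0.0000, hold=3.8718 ⇒ V=3.8718 continue | (k=6,j=4): S=105.5540, (K−S)⁺=0.0000, hold=0.5719 ⇒ V=0.5719 continue | (k=6,j=5): S=123.6862, (K−S)⁺=0.0000, hold=0.0000 ⇒ V=0.0000 continue | (k=6,j=6): S=144.9332, (K−S)⁺=0.0000, hold=0.0000 ⇒ V=0.0000 continue  boundary S*=65.6048
step 5: (k=5,j=0): S=60.6055, (K−S)⁺=27.5545, hold=27.1336 ⇒ V=27.5545 exercise | (k=5,j=1): S=71.0164, (K−S)⁺=17.1436, hold=16.9678 ⇒ V=17.1436 exercise | (k=5,j=2): S=83.2157, (K−S)⁺=4.9443, hold=7.7007 ⇒ V=7.7007 continue | (k=5,j=3): S=97.5106, (K−S)⁺=0.0000, hold=2.1770 ⇒ V=2.1770 continue | (k=5,j=4): S=114.2610, (K−S)⁺=0.0000, hold=0.2787 ⇒ V=0.2787 continue | (k=5,j=5): S=133.8889, (K−S)⁺=0.0000, hold=0.0000 ⇒ V=0.0000 continue  boundary S*=71.0164
step 4: (k=4,j=0): S=65.6048, (K−S)⁺=22.5552, hold=22.1344 ⇒ V=22.5552 exercise | (k=4,j=1): S=76.8744, (K−S)⁺=11.2856, hold=12.2649 ⇒ V=12.2649 continue | (k=4,j=2): S=90.0800, (K−S)⁺=0.0000, hold=4.8580 ⇒ V=4.8580 continue | (k=4,j=3): S=105.5540, (K−S)⁺=0.0000, hold=1.2023 ⇒ V=1.2023 continue | (k=4,j=4): S=123.6862, (K−S)⁺=0.0000, hold=0.1358 ⇒ V=0.1358 continue  boundary S*=65.6048
step 3: (k=3,j=0): S=71.0164, (K−S)⁺=17.1436, hold=17.2202 ⇒ V=17.2202 continue | (k=3,j=1): S=83.2157, (K−S)⁺=4.9443, hold=8.4438 ⇒ V=8.4438 continue | (k=3,j=2): S=97.5106, (K−S)⁺=0.0000, hold=2.9778 ⇒ V=2.9778 continue | (k=3,j=3): S=114.2610, (K−S)⁺=0.0000, hold=0.6548 ⇒ V=0.6548 continue  boundary S*=-
step 2: (k=2,j=0): S=76.8744, (K−S)⁺=11.2856, hold=12.6797 ⇒ V=12.6797 continue | (k=2,j=1): S=90.0800, (K−S)⁺=0.0000, hold=5.6268 ⇒ V=5.6268 continue | (k=2,j=2): S=105.5540, (K−S)⁺=0.0000, hold=1.7835 ⇒ V=1.7835 continue  boundary S*=-
step 1: (k=1,j=0): S=83.2157, (K−S)⁺=4.9443, hold=9.0364 ⇒ V=9.0364 continue | (k=1,j=1): S=97.5106, (K−S)⁺=0.0000, hold=3.6476 ⇒ V=3.6476 continue  boundary S*=-
step 0: (k=0,j=0): S=90.0800, (K−S)⁺=0.0000, hold=6.2559 ⇒ V=6.2559 continue  boundary S*=-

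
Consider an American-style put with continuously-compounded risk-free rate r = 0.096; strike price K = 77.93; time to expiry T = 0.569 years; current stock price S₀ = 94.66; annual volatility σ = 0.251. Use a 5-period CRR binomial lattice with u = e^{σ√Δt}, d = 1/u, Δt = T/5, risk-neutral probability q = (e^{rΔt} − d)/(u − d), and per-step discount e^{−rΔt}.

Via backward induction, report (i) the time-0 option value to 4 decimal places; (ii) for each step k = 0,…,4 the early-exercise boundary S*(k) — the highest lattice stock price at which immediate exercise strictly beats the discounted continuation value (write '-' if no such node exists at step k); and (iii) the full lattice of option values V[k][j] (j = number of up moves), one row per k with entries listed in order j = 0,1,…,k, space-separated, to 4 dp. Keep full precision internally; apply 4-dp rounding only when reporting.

Δt=0.11380, u=1.08836, d=0.91881, q=0.54363, disc=e^(-rΔt)=0.98913
k=5 terminal: V=max(K-S,0) → 15.9429 4.5044 0.0000 0.0000 0.0000 0.0000
k=4: j=0 S=67.4644 intr=10.4656 cont=9.6189 V=10.4656[EX]; j=1 S=79.9136 intr=0.0000 cont=2.0333 V=2.0333[hold]; j=2 S=94.6600 intr=0.0000 cont=0.0000 V=0.0000[hold]; j=3 S=112.1276 intr=0.0000 cont=0.0000 V=0.0000[hold]; j=4 S=132.8185 intr=0.0000 cont=0.0000 V=0.0000[hold]  S*(4)=67.4644
k=3: j=0 S=73.4256 intr=4.5044 cont=5.8177 V=5.8177[hold]; j=1 S=86.9748 intr=0.0000 cont=0.9179 V=0.9179[hold]; j=2 S=103.0243 intr=0.0000 cont=0.0000 V=0.0000[hold]; j=3 S=122.0353 intr=0.0000 cont=0.0000 V=0.0000[hold]  S*(3)=-
k=2: j=0 S=79.9136 intr=0.0000 cont=3.1197 V=3.1197[hold]; j=1 S=94.6600 intr=0.0000 cont=0.4143 V=0.4143[hold]; j=2 S=112.1276 intr=0.0000 cont=0.0000 V=0.0000[hold]  S*(2)=-
k=1: j=0 S=86.9748 intr=0.0000 cont=1.6311 V=1.6311[hold]; j=1 S=103.0243 intr=0.0000 cont=0.1870 V=0.1870[hold]  S*(1)=-
k=0: j=0 S=94.6600 intr=0.0000 cont=0.8368 V=0.8368[hold]  S*(0)=-

price = 0.8368
boundary = - - - - 67.4644
tree:
0.8368
1.6311 0.1870
3.1197 0.4143 0.0000
5.8177 0.9179 0.0000 0.0000
10.4656 2.0333 0.0000 0.0000 0.0000
15.9429 4.5044 0.0000 0.0000 0.0000 0.0000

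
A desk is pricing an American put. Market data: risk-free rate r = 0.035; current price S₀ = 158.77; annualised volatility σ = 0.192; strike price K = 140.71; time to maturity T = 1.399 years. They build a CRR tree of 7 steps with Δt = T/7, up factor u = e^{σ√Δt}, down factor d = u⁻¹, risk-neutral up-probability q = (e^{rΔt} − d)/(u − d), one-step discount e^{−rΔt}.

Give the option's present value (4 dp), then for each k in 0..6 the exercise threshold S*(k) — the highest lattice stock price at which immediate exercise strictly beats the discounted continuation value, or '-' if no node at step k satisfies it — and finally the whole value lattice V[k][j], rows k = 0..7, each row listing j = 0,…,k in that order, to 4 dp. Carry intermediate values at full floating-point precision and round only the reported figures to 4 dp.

Δt=0.19986  u=1.08963  d=0.91775  q=0.51939  discount=0.99303
step 7 (expiry): payoffs max(K−S,0) = 53.6484 37.3431 17.9841 0.0000 0.0000 0.0000 0.0000 0.0000
step 6: (k=6,j=0): S=94.8646, (K−S)⁺=45.8454, hold=44.8646 ⇒ V=45.8454 exercise | (k=6,j=1): S=112.6313, (K−S)⁺=28.0787, hold=27.0979 ⇒ V=28.0787 exercise | (k=6,j=2): S=133.7253, (K−S)⁺=6.9847, hold=8.5830 ⇒ V=8.5830 continue | (k=6,j=3): S=158.7700, (K−S)⁺=0.0000, hold=0.0000 ⇒ V=0.0000 continue | (k=6,j=4): S=188.5051, (K−S)⁺=0.0000, hold=0.0000 ⇒ V=0.0000 continue | (k=6,j=5): S=223.8092, (K−S)⁺=0.0000, hold=0.0000 ⇒ V=0.0000 continue | (k=6,j=6): S=265.7252, (K−S)⁺=0.0000, hold=0.0000 ⇒ V=0.0000 continue  boundary S*=112.6313
step 5: (k=5,j=0): S=103.3669, (K−S)⁺=37.3431, hold=36.3623 ⇒ V=37.3431 exercise | (k=5,j=1): S=122.7259, (K−S)⁺=17.9841, hold=17.8276 ⇒ V=17.9841 exercise | (k=5,j=2): S=145.7106, (K−S)⁺=0.0000, hold=4.0963 ⇒ V=4.0963 continue | (k=5,j=3): S=172.9999, (K−S)⁺=0.0000, hold=0.0000 ⇒ V=0.0000 continue | (k=5,j=4): S=205.4001, (K−S)⁺=0.0000, hold=0.0000 ⇒ V=0.0000 continue | (k=5,j=5): S=243.8683, (K−S)⁺=0.0000, hold=0.0000 ⇒ V=0.0000 continue  boundary S*=122.7259
step 4: (k=4,j=0): S=112.6313, (K−S)⁺=28.0787, hold=27.0979 ⇒ V=28.0787 exercise | (k=4,j=1): S=133.7253, (K−S)⁺=6.9847, hold=10.6958 ⇒ V=10.6958 continue | (k=4,j=2): S=158.7700, (K−S)⁺=0.0000, hold=1.9550 ⇒ V=1.9550 continue | (k=4,j=3): S=188.5051, (K−S)⁺=0.0000, hold=0.0000 ⇒ V=0.0000 continue | (k=4,j=4): S=223.8092, (K−S)⁺=0.0000, hold=0.0000 ⇒ V=0.0000 continue  boundary S*=112.6313
step 3: (k=3,j=0): S=122.7259, (K−S)⁺=17.9841, hold=18.9173 ⇒ V=18.9173 continue | (k=3,j=1): S=145.7106, (K−S)⁺=0.0000, hold=6.1129 ⇒ V=6.1129 continue | (k=3,j=2): S=172.9999, (K−S)⁺=0.0000, hold=0.9330 ⇒ V=0.9330 continue | (k=3,j=3): S=205.4001, (K−S)⁺=0.0000, hold=0.0000 ⇒ V=0.0000 continue  boundary S*=-
step 2: (k=2,j=0): S=133.7253, (K−S)⁺=6.9847, hold=12.1813 ⇒ V=12.1813 continue | (k=2,j=1): S=158.7700, (K−S)⁺=0.0000, hold=3.3987 ⇒ V=3.3987 continue | (k=2,j=2): S=188.5051, (K−S)⁺=0.0000, hold=0.4453 ⇒ V=0.4453 continue  boundary S*=-
step 1: (k=1,j=0): S=145.7106, (K−S)⁺=0.0000, hold=7.5665 ⇒ V=7.5665 continue | (k=1,j=1): S=172.9999, (K−S)⁺=0.0000, hold=1.8517 ⇒ V=1.8517 continue  boundary S*=-
step 0: (k=0,j=0): S=158.7700, (K−S)⁺=0.0000, hold=4.5662 ⇒ V=4.5662 continue  boundary S*=-

price = 4.5662
boundary = - - - - 112.6313 122.7259 112.6313
tree:
4.5662
7.5665 1.8517
12.1813 3.3987 0.4453
18.9173 6.1129 0.9330 0.0000
28.0787 10.6958 1.9550 0.0000 0.0000
37.3431 17.9841 4.0963 0.0000 0.0000 0.0000
45.8454 28.0787 8.5830 0.0000 0.0000 0.0000 0.0000
53.6484 37.3431 17.9841 0.0000 0.0000 0.0000 0.0000 0.0000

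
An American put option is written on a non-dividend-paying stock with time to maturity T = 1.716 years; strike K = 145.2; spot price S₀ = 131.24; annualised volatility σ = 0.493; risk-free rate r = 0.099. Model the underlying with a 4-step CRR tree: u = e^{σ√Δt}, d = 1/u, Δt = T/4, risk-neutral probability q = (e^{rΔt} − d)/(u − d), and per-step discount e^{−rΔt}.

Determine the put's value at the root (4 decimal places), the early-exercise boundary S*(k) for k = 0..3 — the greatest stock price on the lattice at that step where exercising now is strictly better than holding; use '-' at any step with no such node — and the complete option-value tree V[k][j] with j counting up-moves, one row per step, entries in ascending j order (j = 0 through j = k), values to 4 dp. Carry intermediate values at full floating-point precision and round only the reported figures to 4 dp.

Δt=0.42900, u=1.38113, d=0.72404, q=0.48599, disc=e^(-rΔt)=0.95842
k=4 terminal: V=max(K-S,0) → 109.1320 76.3991 13.9600 0.0000 0.0000
k=3: j=0 S=49.8147 intr=95.3853 cont=89.3476 V=95.3853[EX]; j=1 S=95.0233 intr=50.1767 cont=44.1390 V=50.1767[EX]; j=2 S=181.2602 intr=0.0000 cont=6.8771 V=6.8771[hold]; j=3 S=345.7599 intr=0.0000 cont=0.0000 V=0.0000[hold]  S*(3)=95.0233
k=2: j=0 S=68.8009 intr=76.3991 cont=70.3615 V=76.3991[EX]; j=1 S=131.2400 intr=13.9600 cont=27.9219 V=27.9219[hold]; j=2 S=250.3447 intr=0.0000 cont=3.3879 V=3.3879[hold]  S*(2)=68.8009
k=1: j=0 S=95.0233 intr=50.1767 cont=50.6423 V=50.6423[hold]; j=1 S=181.2602 intr=0.0000 cont=15.3333 V=15.3333[hold]  S*(1)=-
k=0: j=0 S=131.2400 intr=13.9600 cont=32.0901 V=32.0901[hold]  S*(0)=-

price = 32.0901
boundary = - - 68.8009 95.0233
tree:
32.0901
50.6423 15.3333
76.3991 27.9219 3.3879
95.3853 50.1767 6.8771 0.0000
109.1320 76.3991 13.9600 0.0000 0.0000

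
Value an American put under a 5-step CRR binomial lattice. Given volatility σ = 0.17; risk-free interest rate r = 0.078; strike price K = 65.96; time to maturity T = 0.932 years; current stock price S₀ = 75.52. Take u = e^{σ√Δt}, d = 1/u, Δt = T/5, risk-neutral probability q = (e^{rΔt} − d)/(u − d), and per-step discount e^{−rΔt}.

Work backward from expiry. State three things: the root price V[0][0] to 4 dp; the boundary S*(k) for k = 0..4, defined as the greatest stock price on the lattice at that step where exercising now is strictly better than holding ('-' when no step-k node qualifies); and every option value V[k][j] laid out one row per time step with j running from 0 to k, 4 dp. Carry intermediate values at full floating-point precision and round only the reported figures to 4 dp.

price = 0.6442
boundary = - - - 60.5948 56.3067
tree:
0.6442
1.3453 0.1555
2.7371 0.3769 0.0000
5.3652 0.9134 0.0000 0.0000
9.6533 2.2138 0.0000 0.0000 0.0000
13.6379 5.3652 0.0000 0.0000 0.0000 0.0000

Δt=0.18640  u=1.07616  d=0.92923  q=0.58134  discount=0.98557
step 5 (expiry): payoffs max(K−S,0) = 13.6379 5.3652 0.0000 0.0000 0.0000 0.0000
step 4: (k=4,j=0): S=56.3067, (K−S)⁺=9.6533, hold=8.7012 ⇒ V=9.6533 exercise | (k=4,j=1): S=65.2095, (K−S)⁺=0.7505, hold=2.2138 ⇒ V=2.2138 continue | (k=4,j=2): S=75.5200, (K−S)⁺=0.0000, hold=0.0000 ⇒ V=0.0000 continue | (k=4,j=3): S=87.4607, (K−S)⁺=0.0000, hold=0.0000 ⇒ V=0.0000 continue | (k=4,j=4): S=101.2893, (K−S)⁺=0.0000, hold=0.0000 ⇒ V=0.0000 continue  boundary S*=56.3067
step 3: (k=3,j=0): S=60.5948, (K−S)⁺=5.3652, hold=5.2515 ⇒ V=5.3652 exercise | (k=3,j=1): S=70.1757, (K−S)⁺=0.0000, hold=0.9134 ⇒ V=0.9134 continue | (k=3,j=2): S=81.2713, (K−S)⁺=0.0000, hold=0.0000 ⇒ V=0.0000 continue | (k=3,j=3): S=94.1214, (K−S)⁺=0.0000, hold=0.0000 ⇒ V=0.0000 continue  boundary S*=60.5948
step 2: (k=2,j=0): S=65.2095, (K−S)⁺=0.7505, hold=2.7371 ⇒ V=2.7371 continue | (k=2,j=1): S=75.5200, (K−S)⁺=0.0000, hold=0.3769 ⇒ V=0.3769 continue | (k=2,j=2): S=87.4607, (K−S)⁺=0.0000, hold=0.0000 ⇒ V=0.0000 continue  boundary S*=-
step 1: (k=1,j=0): S=70.1757, (K−S)⁺=0.0000, hold=1.3453 ⇒ V=1.3453 continue | (k=1,j=1): S=81.2713, (K−S)⁺=0.0000, hold=0.1555 ⇒ V=0.1555 continue  boundary S*=-
step 0: (k=0,j=0): S=75.5200, (K−S)⁺=0.0000, hold=0.6442 ⇒ V=0.6442 continue  boundary S*=-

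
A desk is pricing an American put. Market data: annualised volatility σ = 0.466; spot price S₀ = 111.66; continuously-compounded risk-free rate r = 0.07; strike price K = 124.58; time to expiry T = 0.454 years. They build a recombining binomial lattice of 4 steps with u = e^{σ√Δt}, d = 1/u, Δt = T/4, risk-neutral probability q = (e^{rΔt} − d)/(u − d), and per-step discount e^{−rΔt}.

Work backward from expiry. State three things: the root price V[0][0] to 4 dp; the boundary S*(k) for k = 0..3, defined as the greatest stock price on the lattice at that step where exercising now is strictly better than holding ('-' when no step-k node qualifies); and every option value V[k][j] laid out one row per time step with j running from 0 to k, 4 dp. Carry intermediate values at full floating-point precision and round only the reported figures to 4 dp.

Δt=0.11350, u=1.16999, d=0.85471, q=0.48613, disc=e^(-rΔt)=0.99209
k=4 terminal: V=max(K-S,0) → 64.9904 43.0093 12.9200 0.0000 0.0000
k=3: j=0 S=69.7192 intr=54.8608 cont=53.8749 V=54.8608[EX]; j=1 S=95.4368 intr=29.1432 cont=28.1573 V=29.1432[EX]; j=2 S=130.6410 intr=0.0000 cont=6.5866 V=6.5866[hold]; j=3 S=178.8310 intr=0.0000 cont=0.0000 V=0.0000[hold]  S*(3)=95.4368
k=2: j=0 S=81.5707 intr=43.0093 cont=42.0234 V=43.0093[EX]; j=1 S=111.6600 intr=12.9200 cont=18.0339 V=18.0339[hold]; j=2 S=152.8485 intr=0.0000 cont=3.3579 V=3.3579[hold]  S*(2)=81.5707
k=1: j=0 S=95.4368 intr=29.1432 cont=30.6237 V=30.6237[hold]; j=1 S=130.6410 intr=0.0000 cont=10.8132 V=10.8132[hold]  S*(1)=-
k=0: j=0 S=111.6600 intr=12.9200 cont=20.8270 V=20.8270[hold]  S*(0)=-

price = 20.8270
boundary = - - 81.5707 95.4368
tree:
20.8270
30.6237 10.8132
43.0093 18.0339 3.3579
54.8608 29.1432 6.5866 0.0000
64.9904 43.0093 12.9200 0.0000 0.0000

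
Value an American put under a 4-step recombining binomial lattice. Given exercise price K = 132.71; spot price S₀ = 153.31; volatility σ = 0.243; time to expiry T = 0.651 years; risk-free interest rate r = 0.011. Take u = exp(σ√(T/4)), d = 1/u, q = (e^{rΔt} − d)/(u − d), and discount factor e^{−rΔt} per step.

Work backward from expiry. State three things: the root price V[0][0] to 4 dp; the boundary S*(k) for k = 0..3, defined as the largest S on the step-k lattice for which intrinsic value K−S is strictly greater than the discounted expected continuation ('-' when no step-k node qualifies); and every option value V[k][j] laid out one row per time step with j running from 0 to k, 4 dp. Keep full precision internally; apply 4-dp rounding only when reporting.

price = 3.8366
boundary = - - - 114.2475
tree:
3.8366
6.6005 0.9115
11.1642 1.7719 0.0000
18.4625 3.4443 0.0000 0.0000
29.1310 6.6953 0.0000 0.0000 0.0000

Δt=0.16275, u=1.10300, d=0.90662, q=0.48464, disc=e^(-rΔt)=0.99821
k=4 terminal: V=max(K-S,0) → 29.1310 6.6953 0.0000 0.0000 0.0000
k=3: j=0 S=114.2475 intr=18.4625 cont=18.2252 V=18.4625[EX]; j=1 S=138.9939 intr=0.0000 cont=3.4443 V=3.4443[hold]; j=2 S=169.1006 intr=0.0000 cont=0.0000 V=0.0000[hold]; j=3 S=205.7285 intr=0.0000 cont=0.0000 V=0.0000[hold]  S*(3)=114.2475
k=2: j=0 S=126.0147 intr=6.6953 cont=11.1642 V=11.1642[hold]; j=1 S=153.3100 intr=0.0000 cont=1.7719 V=1.7719[hold]; j=2 S=186.5176 intr=0.0000 cont=0.0000 V=0.0000[hold]  S*(2)=-
k=1: j=0 S=138.9939 intr=0.0000 cont=6.6005 V=6.6005[hold]; j=1 S=169.1006 intr=0.0000 cont=0.9115 V=0.9115[hold]  S*(1)=-
k=0: j=0 S=153.3100 intr=0.0000 cont=3.8366 V=3.8366[hold]  S*(0)=-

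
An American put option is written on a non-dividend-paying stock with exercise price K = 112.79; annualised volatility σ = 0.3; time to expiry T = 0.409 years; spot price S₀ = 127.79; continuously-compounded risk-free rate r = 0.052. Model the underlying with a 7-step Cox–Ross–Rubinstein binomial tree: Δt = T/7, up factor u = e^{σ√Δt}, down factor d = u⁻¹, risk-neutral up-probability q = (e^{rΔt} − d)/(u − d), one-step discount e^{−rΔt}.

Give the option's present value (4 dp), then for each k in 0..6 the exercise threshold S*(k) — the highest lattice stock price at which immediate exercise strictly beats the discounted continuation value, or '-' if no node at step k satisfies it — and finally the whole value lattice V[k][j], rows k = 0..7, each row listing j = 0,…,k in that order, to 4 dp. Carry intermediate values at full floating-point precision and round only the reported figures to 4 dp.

params: Δt=0.05843 u=1.07521 d=0.93005 q=0.50284 e^(-rΔt)=0.99697
t_7 payoffs: 35.8692 23.8637 9.9844 0.0000 0.0000 0.0000 0.0000 0.0000
t_6: node(6,0) S=82.7060 payoff=30.0840 vs cont=29.7418 → 30.0840 [stop]  node(6,1) S=95.6145 payoff=17.1755 vs cont=16.8334 → 17.1755 [stop]  node(6,2) S=110.5377 payoff=2.2523 vs cont=4.9487 → 4.9487 [wait]  node(6,3) S=127.7900 payoff=0.0000 vs cont=0.0000 → 0.0000 [wait]  node(6,4) S=147.7350 payoff=0.0000 vs cont=0.0000 → 0.0000 [wait]  node(6,5) S=170.7930 payoff=0.0000 vs cont=0.0000 → 0.0000 [wait]  node(6,6) S=197.4498 payoff=0.0000 vs cont=0.0000 → 0.0000 [wait]  ⇒ S*(6)=95.6145
t_5: node(5,0) S=88.9263 payoff=23.8637 vs cont=23.5215 → 23.8637 [stop]  node(5,1) S=102.8056 payoff=9.9844 vs cont=10.9939 → 10.9939 [wait]  node(5,2) S=118.8512 payoff=0.0000 vs cont=2.4528 → 2.4528 [wait]  node(5,3) S=137.4011 payoff=0.0000 vs cont=0.0000 → 0.0000 [wait]  node(5,4) S=158.8462 payoff=0.0000 vs cont=0.0000 → 0.0000 [wait]  node(5,5) S=183.6383 payoff=0.0000 vs cont=0.0000 → 0.0000 [wait]  ⇒ S*(5)=88.9263
t_4: node(4,0) S=95.6145 payoff=17.1755 vs cont=17.3395 → 17.3395 [wait]  node(4,1) S=110.5377 payoff=2.2523 vs cont=6.6788 → 6.6788 [wait]  node(4,2) S=127.7900 payoff=0.0000 vs cont=1.2158 → 1.2158 [wait]  node(4,3) S=147.7350 payoff=0.0000 vs cont=0.0000 → 0.0000 [wait]  node(4,4) S=170.7930 payoff=0.0000 vs cont=0.0000 → 0.0000 [wait]  ⇒ S*(4)=-
t_3: node(3,0) S=102.8056 payoff=9.9844 vs cont=11.9425 → 11.9425 [wait]  node(3,1) S=118.8512 payoff=0.0000 vs cont=3.9198 → 3.9198 [wait]  node(3,2) S=137.4011 payoff=0.0000 vs cont=0.6026 → 0.6026 [wait]  node(3,3) S=158.8462 payoff=0.0000 vs cont=0.0000 → 0.0000 [wait]  ⇒ S*(3)=-
t_2: node(2,0) S=110.5377 payoff=2.2523 vs cont=7.8844 → 7.8844 [wait]  node(2,1) S=127.7900 payoff=0.0000 vs cont=2.2450 → 2.2450 [wait]  node(2,2) S=147.7350 payoff=0.0000 vs cont=0.2987 → 0.2987 [wait]  ⇒ S*(2)=-
t_1: node(1,0) S=118.8512 payoff=0.0000 vs cont=5.0333 → 5.0333 [wait]  node(1,1) S=137.4011 payoff=0.0000 vs cont=1.2624 → 1.2624 [wait]  ⇒ S*(1)=-
t_0: node(0,0) S=127.7900 payoff=0.0000 vs cont=3.1277 → 3.1277 [wait]  ⇒ S*(0)=-

price = 3.1277
boundary = - - - - - 88.9263 95.6145
tree:
3.1277
5.0333 1.2624
7.8844 2.2450 0.2987
11.9425 3.9198 0.6026 0.0000
17.3395 6.6788 1.2158 0.0000 0.0000
23.8637 10.9939 2.4528 0.0000 0.0000 0.0000
30.0840 17.1755 4.9487 0.0000 0.0000 0.0000 0.0000
35.8692 23.8637 9.9844 0.0000 0.0000 0.0000 0.0000 0.0000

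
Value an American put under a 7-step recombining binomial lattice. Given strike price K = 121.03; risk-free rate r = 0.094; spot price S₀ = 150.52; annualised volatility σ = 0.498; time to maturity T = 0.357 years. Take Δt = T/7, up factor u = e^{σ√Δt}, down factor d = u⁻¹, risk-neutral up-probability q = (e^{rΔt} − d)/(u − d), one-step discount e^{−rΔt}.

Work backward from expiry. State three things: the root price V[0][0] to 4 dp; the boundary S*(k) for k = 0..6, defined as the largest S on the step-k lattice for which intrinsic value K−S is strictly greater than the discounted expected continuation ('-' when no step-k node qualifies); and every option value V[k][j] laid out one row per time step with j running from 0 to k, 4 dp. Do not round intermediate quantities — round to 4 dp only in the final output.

price = 4.7614
boundary = - - - - - 85.7790 95.9895
tree:
4.7614
7.5844 1.9075
11.7778 3.3497 0.4443
17.7229 5.7844 0.8809 0.0000
25.6323 9.7692 1.7466 0.0000 0.0000
35.2510 15.9996 3.4630 0.0000 0.0000 0.0000
44.3753 25.0405 6.8664 0.0000 0.0000 0.0000 0.0000
52.5291 35.2510 13.6146 0.0000 0.0000 0.0000 0.0000 0.0000

Δt=0.05100  u=1.11903  d=0.89363  q=0.49323  discount=0.99522
step 7 (expiry): payoffs max(K−S,0) = 52.5291 35.2510 13.6146 0.0000 0.0000 0.0000 0.0000 0.0000
step 6: (k=6,j=0): S=76.6547, (K−S)⁺=44.3753, hold=43.7965 ⇒ V=44.3753 exercise | (k=6,j=1): S=95.9895, (K−S)⁺=25.0405, hold=24.4616 ⇒ V=25.0405 exercise | (k=6,j=2): S=120.2013, (K−S)⁺=0.8287, hold=6.8664 ⇒ V=6.8664 continue | (k=6,j=3): S=150.5200, (K−S)⁺=0.0000, hold=0.0000 ⇒ V=0.0000 continue | (k=6,j=4): S=188.4861, (K−S)⁺=0.0000, hold=0.0000 ⇒ V=0.0000 continue | (k=6,j=5): S=236.0286, (K−S)⁺=0.0000, hold=0.0000 ⇒ V=0.0000 continue | (k=6,j=6): S=295.5628, (K−S)⁺=0.0000, hold=0.0000 ⇒ V=0.0000 continue  boundary S*=95.9895
step 5: (k=5,j=0): S=85.7790, (K−S)⁺=35.2510, hold=34.6721 ⇒ V=35.2510 exercise | (k=5,j=1): S=107.4154, (K−S)⁺=13.6146, hold=15.9996 ⇒ V=15.9996 continue | (k=5,j=2): S=134.5091, (K−S)⁺=0.0000, hold=3.4630 ⇒ V=3.4630 continue | (k=5,j=3): S=168.4367, (K−S)⁺=0.0000, hold=0.0000 ⇒ V=0.0000 continue | (k=5,j=4): S=210.9221, (K−S)⁺=0.0000, hold=0.0000 ⇒ V=0.0000 continue | (k=5,j=5): S=264.1236, (K−S)⁺=0.0000, hold=0.0000 ⇒ V=0.0000 continue  boundary S*=85.7790
step 4: (k=4,j=0): S=95.9895, (K−S)⁺=25.0405, hold=25.6323 ⇒ V=25.6323 continue | (k=4,j=1): S=120.2013, (K−S)⁺=0.8287, hold=9.7692 ⇒ V=9.7692 continue | (k=4,j=2): S=150.5200, (K−S)⁺=0.0000, hold=1.7466 ⇒ V=1.7466 continue | (k=4,j=3): S=188.4861, (K−S)⁺=0.0000, hold=0.0000 ⇒ V=0.0000 continue | (k=4,j=4): S=236.0286, (K−S)⁺=0.0000, hold=0.0000 ⇒ V=0.0000 continue  boundary S*=-
step 3: (k=3,j=0): S=107.4154, (K−S)⁺=13.6146, hold=17.7229 ⇒ V=17.7229 continue | (k=3,j=1): S=134.5091, (K−S)⁺=0.0000, hold=5.7844 ⇒ V=5.7844 continue | (k=3,j=2): S=168.4367, (K−S)⁺=0.0000, hold=0.8809 ⇒ V=0.8809 continue | (k=3,j=3): S=210.9221, (K−S)⁺=0.0000, hold=0.0000 ⇒ V=0.0000 continue  boundary S*=-
step 2: (k=2,j=0): S=120.2013, (K−S)⁺=0.8287, hold=11.7778 ⇒ V=11.7778 continue | (k=2,j=1): S=150.5200, (K−S)⁺=0.0000, hold=3.3497 ⇒ V=3.3497 continue | (k=2,j=2): S=188.4861, (K−S)⁺=0.0000, hold=0.4443 ⇒ V=0.4443 continue  boundary S*=-
step 1: (k=1,j=0): S=134.5091, (K−S)⁺=0.0000, hold=7.5844 ⇒ V=7.5844 continue | (k=1,j=1): S=168.4367, (K−S)⁺=0.0000, hold=1.9075 ⇒ V=1.9075 continue  boundary S*=-
step 0: (k=0,j=0): S=150.5200, (K−S)⁺=0.0000, hold=4.7614 ⇒ V=4.7614 continue  boundary S*=-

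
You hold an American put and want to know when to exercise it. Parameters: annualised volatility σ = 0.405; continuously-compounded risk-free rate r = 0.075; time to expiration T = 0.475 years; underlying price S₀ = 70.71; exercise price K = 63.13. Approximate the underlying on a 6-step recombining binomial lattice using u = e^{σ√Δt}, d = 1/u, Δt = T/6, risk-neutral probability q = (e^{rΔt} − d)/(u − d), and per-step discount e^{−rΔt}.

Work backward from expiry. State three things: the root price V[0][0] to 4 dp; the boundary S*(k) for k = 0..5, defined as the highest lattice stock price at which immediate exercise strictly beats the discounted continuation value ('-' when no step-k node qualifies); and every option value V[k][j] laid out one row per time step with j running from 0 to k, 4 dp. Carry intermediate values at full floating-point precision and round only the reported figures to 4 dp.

price = 3.7655
boundary = - - - - 44.8254 50.2358
tree:
3.7655
5.9126 1.6429
8.9977 2.8687 0.4249
13.1617 4.9015 0.8508 0.0000
18.3046 8.1270 1.7037 0.0000 0.0000
23.1323 12.8942 3.4114 0.0000 0.0000 0.0000
27.4401 18.3046 6.8308 0.0000 0.0000 0.0000 0.0000

Δt=0.07917  u=1.12070  d=0.89230  q=0.49762  discount=0.99408
step 6 (expiry): payoffs max(K−S,0) = 27.4401 18.3046 6.8308 0.0000 0.0000 0.0000 0.0000
step 5: (k=5,j=0): S=39.9977, (K−S)⁺=23.1323, hold=22.7586 ⇒ V=23.1323 exercise | (k=5,j=1): S=50.2358, (K−S)⁺=12.8942, hold=12.5205 ⇒ V=12.8942 exercise | (k=5,j=2): S=63.0945, (K−S)⁺=0.0355, hold=3.4114 ⇒ V=3.4114 continue | (k=5,j=3): S=79.2447, (K−S)⁺=0.0000, hold=0.0000 ⇒ V=0.0000 continue | (k=5,j=4): S=99.5287, (K−S)⁺=0.0000, hold=0.0000 ⇒ V=0.0000 continue | (k=5,j=5): S=125.0049, (K−S)⁺=0.0000, hold=0.0000 ⇒ V=0.0000 continue  boundary S*=50.2358
step 4: (k=4,j=0): S=44.8254, (K−S)⁺=18.3046, hold=17.9309 ⇒ V=18.3046 exercise | (k=4,j=1): S=56.2992, (K−S)⁺=6.8308, hold=8.1270 ⇒ V=8.1270 continue | (k=4,j=2): S=70.7100, (K−S)⁺=0.0000, hold=1.7037 ⇒ V=1.7037 continue | (k=4,j=3): S=88.8095, (K−S)⁺=0.0000, hold=0.0000 ⇒ V=0.0000 continue | (k=4,j=4): S=111.5418, (K−S)⁺=0.0000, hold=0.0000 ⇒ V=0.0000 continue  boundary S*=44.8254
step 3: (k=3,j=0): S=50.2358, (K−S)⁺=12.8942, hold=13.1617 ⇒ V=13.1617 continue | (k=3,j=1): S=63.0945, (K−S)⁺=0.0355, hold=4.9015 ⇒ V=4.9015 continue | (k=3,j=2): S=79.2447, (K−S)⁺=0.0000, hold=0.8508 ⇒ V=0.8508 continue | (k=3,j=3): S=99.5287, (K−S)⁺=0.0000, hold=0.0000 ⇒ V=0.0000 continue  boundary S*=-
step 2: (k=2,j=0): S=56.2992, (K−S)⁺=6.8308, hold=8.9977 ⇒ V=8.9977 continue | (k=2,j=1): S=70.7100, (K−S)⁺=0.0000, hold=2.8687 ⇒ V=2.8687 continue | (k=2,j=2): S=88.8095, (K−S)⁺=0.0000, hold=0.4249 ⇒ V=0.4249 continue  boundary S*=-
step 1: (k=1,j=0): S=63.0945, (K−S)⁺=0.0355, hold=5.9126 ⇒ V=5.9126 continue | (k=1,j=1): S=79.2447, (K−S)⁺=0.0000, hold=1.6429 ⇒ V=1.6429 continue  boundary S*=-
step 0: (k=0,j=0): S=70.7100, (K−S)⁺=0.0000, hold=3.7655 ⇒ V=3.7655 continue  boundary S*=-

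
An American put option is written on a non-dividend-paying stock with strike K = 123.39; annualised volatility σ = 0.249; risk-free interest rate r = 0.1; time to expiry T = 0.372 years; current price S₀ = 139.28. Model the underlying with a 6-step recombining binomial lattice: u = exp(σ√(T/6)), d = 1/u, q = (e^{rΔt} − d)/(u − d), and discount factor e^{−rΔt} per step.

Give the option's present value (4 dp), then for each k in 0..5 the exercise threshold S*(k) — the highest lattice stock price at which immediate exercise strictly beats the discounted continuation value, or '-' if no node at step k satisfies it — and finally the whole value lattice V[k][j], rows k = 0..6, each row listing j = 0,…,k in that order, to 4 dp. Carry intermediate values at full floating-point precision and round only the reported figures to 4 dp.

price = 1.4718
boundary = - - - - 108.6883 115.6403
tree:
1.4718
2.7356 0.3889
4.9702 0.8223 0.0162
8.7499 1.7379 0.0349 0.0000
14.7017 3.6709 0.0755 0.0000 0.0000
21.2358 7.7497 0.1633 0.0000 0.0000 0.0000
27.3770 14.7017 0.3530 0.0000 0.0000 0.0000 0.0000

Δt=0.06200  u=1.06396  d=0.93988  q=0.53463  discount=0.99382
step 6 (expiry): payoffs max(K−S,0) = 27.3770 14.7017 0.3530 0.0000 0.0000 0.0000 0.0000
step 5: (k=5,j=0): S=102.1542, (K−S)⁺=21.2358, hold=20.4731 ⇒ V=21.2358 exercise | (k=5,j=1): S=115.6403, (K−S)⁺=7.7497, hold=6.9870 ⇒ V=7.7497 exercise | (k=5,j=2): S=130.9068, (K−S)⁺=0.0000, hold=0.1633 ⇒ V=0.1633 continue | (k=5,j=3): S=148.1887, (K−S)⁺=0.0000, hold=0.0000 ⇒ V=0.0000 continue | (k=5,j=4): S=167.7522, (K−S)⁺=0.0000, hold=0.0000 ⇒ V=0.0000 continue | (k=5,j=5): S=189.8983, (K−S)⁺=0.0000, hold=0.0000 ⇒ V=0.0000 continue  boundary S*=115.6403
step 4: (k=4,j=0): S=108.6883, (K−S)⁺=14.7017, hold=13.9390 ⇒ V=14.7017 exercise | (k=4,j=1): S=123.0370, (K−S)⁺=0.3530, hold=3.6709 ⇒ V=3.6709 continue | (k=4,j=2): S=139.2800, (K−S)⁺=0.0000, hold=0.0755 ⇒ V=0.0755 continue | (k=4,j=3): S=157.6673, (K−S)⁺=0.0000, hold=0.0000 ⇒ V=0.0000 continue | (k=4,j=4): S=178.4821, (K−S)⁺=0.0000, hold=0.0000 ⇒ V=0.0000 continue  boundary S*=108.6883
step 3: (k=3,j=0): S=115.6403, (K−S)⁺=7.7497, hold=8.7499 ⇒ V=8.7499 continue | (k=3,j=1): S=130.9068, (K−S)⁺=0.0000, hold=1.7379 ⇒ V=1.7379 continue | (k=3,j=2): S=148.1887, (K−S)⁺=0.0000, hold=0.0349 ⇒ V=0.0349 continue | (k=3,j=3): S=167.7522, (K−S)⁺=0.0000, hold=0.0000 ⇒ V=0.0000 continue  boundary S*=-
step 2: (k=2,j=0): S=123.0370, (K−S)⁺=0.3530, hold=4.9702 ⇒ V=4.9702 continue | (k=2,j=1): S=139.2800, (K−S)⁺=0.0000, hold=0.8223 ⇒ V=0.8223 continue | (k=2,j=2): S=157.6673, (K−S)⁺=0.0000, hold=0.0162 ⇒ V=0.0162 continue  boundary S*=-
step 1: (k=1,j=0): S=130.9068, (K−S)⁺=0.0000, hold=2.7356 ⇒ V=2.7356 continue | (k=1,j=1): S=148.1887, (K−S)⁺=0.0000, hold=0.3889 ⇒ V=0.3889 continue  boundary S*=-
step 0: (k=0,j=0): S=139.2800, (K−S)⁺=0.0000, hold=1.4718 ⇒ V=1.4718 continue  boundary S*=-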